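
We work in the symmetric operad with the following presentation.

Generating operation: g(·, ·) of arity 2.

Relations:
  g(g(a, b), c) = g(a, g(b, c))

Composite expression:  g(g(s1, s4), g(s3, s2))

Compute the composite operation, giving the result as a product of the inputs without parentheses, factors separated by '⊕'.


The g-tree's shape is irrelevant; the s-reading-order decides.
g(s1, s4) collapses to s1 ⊕ s4
g(s3, s2) collapses to s3 ⊕ s2
g(g(s1, s4), g(s3, s2)) collapses to s1 ⊕ s4 ⊕ s3 ⊕ s2

s1 ⊕ s4 ⊕ s3 ⊕ s2


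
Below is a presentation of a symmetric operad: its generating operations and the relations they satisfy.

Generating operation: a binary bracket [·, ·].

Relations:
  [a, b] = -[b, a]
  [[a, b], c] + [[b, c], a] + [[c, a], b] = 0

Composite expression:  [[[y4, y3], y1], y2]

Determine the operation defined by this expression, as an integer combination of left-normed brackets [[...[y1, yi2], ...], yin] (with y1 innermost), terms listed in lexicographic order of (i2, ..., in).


Expand each bracket as ab - ba; the y1-initial words give the coefficients.
Composite bracket: [[[y4, y3], y1], y2]
Under [a, b] = ab - ba we get 8 signed associative words (2^3 = 8).
Words beginning with y1 determine it all:
  y1y3y4y2 (sign +1) contributes +[[[y1, y3], y4], y2]
  y1y4y3y2 (sign -1) contributes -[[[y1, y4], y3], y2]

[[[y1, y3], y4], y2] - [[[y1, y4], y3], y2]


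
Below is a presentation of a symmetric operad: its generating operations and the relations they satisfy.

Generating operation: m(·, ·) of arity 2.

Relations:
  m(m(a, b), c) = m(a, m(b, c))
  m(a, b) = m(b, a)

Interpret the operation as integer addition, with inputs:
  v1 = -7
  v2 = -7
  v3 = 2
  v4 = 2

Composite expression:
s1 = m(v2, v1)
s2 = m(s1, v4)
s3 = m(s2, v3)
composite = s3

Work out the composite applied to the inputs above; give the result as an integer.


m(v2, v1) = -14
m(m(v2, v1), v4) = -12
m(m(m(v2, v1), v4), v3) = -10

-10


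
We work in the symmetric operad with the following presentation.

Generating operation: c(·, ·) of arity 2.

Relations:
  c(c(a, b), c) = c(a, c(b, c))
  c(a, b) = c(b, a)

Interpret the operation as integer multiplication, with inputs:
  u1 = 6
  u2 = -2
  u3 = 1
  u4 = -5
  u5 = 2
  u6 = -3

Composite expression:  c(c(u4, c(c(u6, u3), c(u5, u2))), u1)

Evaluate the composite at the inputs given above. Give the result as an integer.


-360

c(u6, u3) = -3
c(u5, u2) = -4
c(c(u6, u3), c(u5, u2)) = 12
c(u4, c(c(u6, u3), c(u5, u2))) = -60
c(c(u4, c(c(u6, u3), c(u5, u2))), u1) = -360


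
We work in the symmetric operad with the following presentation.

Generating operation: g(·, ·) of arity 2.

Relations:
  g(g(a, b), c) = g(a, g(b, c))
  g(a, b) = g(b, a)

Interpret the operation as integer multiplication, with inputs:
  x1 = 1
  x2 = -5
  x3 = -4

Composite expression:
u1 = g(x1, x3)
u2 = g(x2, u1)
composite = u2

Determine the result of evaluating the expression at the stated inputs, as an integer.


20


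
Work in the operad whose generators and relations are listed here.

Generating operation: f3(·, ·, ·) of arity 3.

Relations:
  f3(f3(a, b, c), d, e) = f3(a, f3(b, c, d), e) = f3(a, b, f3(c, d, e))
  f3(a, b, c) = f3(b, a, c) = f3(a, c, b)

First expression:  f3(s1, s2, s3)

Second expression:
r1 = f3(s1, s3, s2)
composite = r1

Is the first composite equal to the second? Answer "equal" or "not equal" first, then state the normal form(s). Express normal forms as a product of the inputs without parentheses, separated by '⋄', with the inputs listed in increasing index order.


equal; the common form is s1 ⋄ s2 ⋄ s3

The first expression, normalized: s1 ⋄ s2 ⋄ s3
The second expression, normalized: s1 ⋄ s2 ⋄ s3
Identical normal forms: equal.


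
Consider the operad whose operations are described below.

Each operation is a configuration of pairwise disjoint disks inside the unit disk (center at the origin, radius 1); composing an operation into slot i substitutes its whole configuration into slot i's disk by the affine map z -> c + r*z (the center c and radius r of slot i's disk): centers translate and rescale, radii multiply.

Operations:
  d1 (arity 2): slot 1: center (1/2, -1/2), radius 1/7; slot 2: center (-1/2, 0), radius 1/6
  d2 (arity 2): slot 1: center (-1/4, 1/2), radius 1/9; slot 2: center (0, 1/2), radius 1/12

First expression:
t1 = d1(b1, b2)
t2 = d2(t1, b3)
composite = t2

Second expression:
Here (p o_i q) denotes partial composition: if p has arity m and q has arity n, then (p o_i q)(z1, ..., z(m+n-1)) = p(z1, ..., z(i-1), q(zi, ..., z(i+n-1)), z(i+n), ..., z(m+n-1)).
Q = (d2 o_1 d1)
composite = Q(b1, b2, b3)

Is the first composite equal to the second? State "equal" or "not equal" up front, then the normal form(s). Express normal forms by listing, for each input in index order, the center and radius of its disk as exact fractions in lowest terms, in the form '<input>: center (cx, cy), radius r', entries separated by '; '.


equal: each reduces to b1: center (-7/36, 4/9), radius 1/63; b2: center (-11/36, 1/2), radius 1/54; b3: center (0, 1/2), radius 1/12

The first expression reduces to b1: center (-7/36, 4/9), radius 1/63; b2: center (-11/36, 1/2), radius 1/54; b3: center (0, 1/2), radius 1/12
The second expression reduces to b1: center (-7/36, 4/9), radius 1/63; b2: center (-11/36, 1/2), radius 1/54; b3: center (0, 1/2), radius 1/12
One common form — equal.


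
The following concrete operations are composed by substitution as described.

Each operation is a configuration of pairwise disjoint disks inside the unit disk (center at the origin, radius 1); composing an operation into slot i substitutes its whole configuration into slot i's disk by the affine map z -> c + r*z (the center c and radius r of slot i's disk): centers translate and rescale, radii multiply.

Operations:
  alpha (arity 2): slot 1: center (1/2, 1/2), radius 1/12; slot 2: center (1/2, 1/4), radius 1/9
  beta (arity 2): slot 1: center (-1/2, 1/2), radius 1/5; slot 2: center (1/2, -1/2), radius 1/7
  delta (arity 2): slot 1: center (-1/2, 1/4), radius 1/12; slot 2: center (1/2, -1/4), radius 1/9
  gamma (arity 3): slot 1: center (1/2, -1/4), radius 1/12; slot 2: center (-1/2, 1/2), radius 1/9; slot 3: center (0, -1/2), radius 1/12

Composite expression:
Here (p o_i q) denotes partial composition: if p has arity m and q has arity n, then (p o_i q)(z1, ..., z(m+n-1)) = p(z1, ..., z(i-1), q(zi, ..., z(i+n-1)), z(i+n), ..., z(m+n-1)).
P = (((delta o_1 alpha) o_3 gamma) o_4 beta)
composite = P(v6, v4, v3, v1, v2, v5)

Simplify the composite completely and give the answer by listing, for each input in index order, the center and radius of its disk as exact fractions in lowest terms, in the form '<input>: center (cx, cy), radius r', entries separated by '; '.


Affine substitution under delta: radii multiply and v-centers shift.
input v6: composing its 2 substitution steps yields center (-11/24, 7/24), radius 1/144
input v4: composing its 2 substitution steps yields center (-11/24, 13/48), radius 1/108
input v3: composing its 2 substitution steps yields center (5/9, -5/18), radius 1/108
input v1: composing its 3 substitution steps yields center (71/162, -61/324), radius 1/405
input v2: composing its 3 substitution steps yields center (73/162, -65/324), radius 1/567
input v5: composing its 2 substitution steps yields center (1/2, -11/36), radius 1/108

v1: center (71/162, -61/324), radius 1/405; v2: center (73/162, -65/324), radius 1/567; v3: center (5/9, -5/18), radius 1/108; v4: center (-11/24, 13/48), radius 1/108; v5: center (1/2, -11/36), radius 1/108; v6: center (-11/24, 7/24), radius 1/144


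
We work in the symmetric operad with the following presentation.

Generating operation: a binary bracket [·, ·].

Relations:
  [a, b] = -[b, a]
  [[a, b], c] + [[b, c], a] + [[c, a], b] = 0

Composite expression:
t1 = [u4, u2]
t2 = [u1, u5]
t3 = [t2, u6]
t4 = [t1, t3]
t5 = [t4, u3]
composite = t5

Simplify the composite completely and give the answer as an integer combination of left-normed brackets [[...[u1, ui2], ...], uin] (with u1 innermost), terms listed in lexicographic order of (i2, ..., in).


[[[[[u1, u5], u6], u2], u4], u3] - [[[[[u1, u5], u6], u4], u2], u3]

Expand each bracket as ab - ba; the u1-initial words give the coefficients.
Composite bracket: [[[u4, u2], [[u1, u5], u6]], u3]
Under [a, b] = ab - ba we get 32 signed associative words (2^5 = 32).
The u1-initial words carry the normal form:
  the word u1u5u6u2u4u3 carries sign +1 and contributes +[[[[[u1, u5], u6], u2], u4], u3]
  the word u1u5u6u4u2u3 carries sign -1 and contributes -[[[[[u1, u5], u6], u4], u2], u3]


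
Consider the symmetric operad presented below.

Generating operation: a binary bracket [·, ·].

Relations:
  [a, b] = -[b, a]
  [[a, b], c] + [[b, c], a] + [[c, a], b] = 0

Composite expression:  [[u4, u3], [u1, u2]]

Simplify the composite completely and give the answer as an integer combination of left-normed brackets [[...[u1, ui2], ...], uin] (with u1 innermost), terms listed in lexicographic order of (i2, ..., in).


[[[u1, u2], u3], u4] - [[[u1, u2], u4], u3]

In the tensor algebra, words opening u1 carry the u1-anchored form.
Composite bracket: [[u4, u3], [u1, u2]]
Under [a, b] = ab - ba we get 8 signed associative words (2^3 = 8).
Collect the words opening with u1:
  u1u2u3u4 appears with sign +1, giving the term +[[[u1, u2], u3], u4]
  u1u2u4u3 appears with sign -1, giving the term -[[[u1, u2], u4], u3]


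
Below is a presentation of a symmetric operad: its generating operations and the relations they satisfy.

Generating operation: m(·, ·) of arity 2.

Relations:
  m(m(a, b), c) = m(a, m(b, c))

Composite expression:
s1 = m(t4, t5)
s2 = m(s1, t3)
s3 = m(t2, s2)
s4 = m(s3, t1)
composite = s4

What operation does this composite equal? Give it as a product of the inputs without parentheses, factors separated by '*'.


t2 * t4 * t5 * t3 * t1

All parenthesizations of m agree; list the t-inputs left to right.
m(t4, t5) reduces to t4 * t5
m(m(t4, t5), t3) reduces to t4 * t5 * t3
m(t2, m(m(t4, t5), t3)) reduces to t2 * t4 * t5 * t3
m(m(t2, m(m(t4, t5), t3)), t1) reduces to t2 * t4 * t5 * t3 * t1


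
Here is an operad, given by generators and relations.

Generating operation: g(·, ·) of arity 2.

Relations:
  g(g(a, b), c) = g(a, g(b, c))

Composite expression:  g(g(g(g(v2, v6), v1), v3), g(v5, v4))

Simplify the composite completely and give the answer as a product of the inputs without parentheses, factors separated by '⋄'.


v2 ⋄ v6 ⋄ v1 ⋄ v3 ⋄ v5 ⋄ v4

Key point: g is associative — brackets drop, the v-order remains.
g(v2, v6) flattens to v2 ⋄ v6
g(g(v2, v6), v1) flattens to v2 ⋄ v6 ⋄ v1
g(g(g(v2, v6), v1), v3) flattens to v2 ⋄ v6 ⋄ v1 ⋄ v3
g(v5, v4) flattens to v5 ⋄ v4
g(g(g(g(v2, v6), v1), v3), g(v5, v4)) flattens to v2 ⋄ v6 ⋄ v1 ⋄ v3 ⋄ v5 ⋄ v4


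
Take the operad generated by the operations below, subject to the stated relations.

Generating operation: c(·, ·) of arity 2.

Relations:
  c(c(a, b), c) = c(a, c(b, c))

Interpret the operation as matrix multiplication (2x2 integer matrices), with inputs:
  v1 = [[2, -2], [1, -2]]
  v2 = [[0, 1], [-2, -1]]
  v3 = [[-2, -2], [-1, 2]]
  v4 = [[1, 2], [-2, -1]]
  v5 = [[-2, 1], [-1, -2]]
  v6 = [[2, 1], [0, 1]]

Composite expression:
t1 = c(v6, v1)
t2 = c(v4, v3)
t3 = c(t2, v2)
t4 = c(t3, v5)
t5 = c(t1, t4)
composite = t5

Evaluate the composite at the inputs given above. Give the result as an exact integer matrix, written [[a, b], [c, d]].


[[40, 100], [4, 28]]

c(v6, v1) = [[5, -6], [1, -2]]
c(v4, v3) = [[-4, 2], [5, 2]]
c(c(v4, v3), v2) = [[-4, -6], [-4, 3]]
c(c(c(v4, v3), v2), v5) = [[14, 8], [5, -10]]
c(c(v6, v1), c(c(c(v4, v3), v2), v5)) = [[40, 100], [4, 28]]


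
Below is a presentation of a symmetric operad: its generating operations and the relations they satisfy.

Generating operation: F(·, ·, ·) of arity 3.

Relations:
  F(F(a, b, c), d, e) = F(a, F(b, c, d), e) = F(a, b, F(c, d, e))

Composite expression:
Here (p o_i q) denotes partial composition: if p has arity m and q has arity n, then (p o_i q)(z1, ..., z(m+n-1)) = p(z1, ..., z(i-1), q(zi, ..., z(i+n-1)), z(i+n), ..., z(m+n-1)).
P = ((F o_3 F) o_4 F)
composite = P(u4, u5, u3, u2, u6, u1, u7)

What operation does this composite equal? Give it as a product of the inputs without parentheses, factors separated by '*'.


Every regrouping of F is equal, so read the u-inputs in written order.
F(u2, u6, u1) collapses to u2 * u6 * u1
F(u3, F(u2, u6, u1), u7) collapses to u3 * u2 * u6 * u1 * u7
F(u4, u5, F(u3, F(u2, u6, u1), u7)) collapses to u4 * u5 * u3 * u2 * u6 * u1 * u7

u4 * u5 * u3 * u2 * u6 * u1 * u7


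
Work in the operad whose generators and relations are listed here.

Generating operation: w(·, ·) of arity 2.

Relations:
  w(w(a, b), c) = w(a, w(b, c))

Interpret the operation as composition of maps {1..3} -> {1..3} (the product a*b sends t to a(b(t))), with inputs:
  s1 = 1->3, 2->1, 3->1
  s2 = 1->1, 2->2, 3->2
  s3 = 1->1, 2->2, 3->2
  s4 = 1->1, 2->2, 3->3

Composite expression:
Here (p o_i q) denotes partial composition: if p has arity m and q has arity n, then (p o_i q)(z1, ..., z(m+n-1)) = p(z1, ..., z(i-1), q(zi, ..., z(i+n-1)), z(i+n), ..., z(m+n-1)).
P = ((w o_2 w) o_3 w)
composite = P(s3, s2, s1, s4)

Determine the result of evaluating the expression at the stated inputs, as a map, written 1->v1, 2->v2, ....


1->2, 2->1, 3->1

w(s1, s4) = 1->3, 2->1, 3->1
w(s2, w(s1, s4)) = 1->2, 2->1, 3->1
w(s3, w(s2, w(s1, s4))) = 1->2, 2->1, 3->1


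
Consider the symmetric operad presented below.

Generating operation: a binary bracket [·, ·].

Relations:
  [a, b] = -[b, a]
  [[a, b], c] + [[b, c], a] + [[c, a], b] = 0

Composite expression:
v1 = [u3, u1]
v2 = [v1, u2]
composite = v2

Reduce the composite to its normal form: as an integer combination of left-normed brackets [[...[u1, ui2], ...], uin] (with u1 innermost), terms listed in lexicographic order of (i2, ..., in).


-[[u1, u3], u2]

Skip Jacobi rewriting: expand, keep u1-initial words, read off terms.
Composite bracket: [[u3, u1], u2]
Under [a, b] = ab - ba we get 4 signed associative words (2^2 = 4).
Only words starting with u1 matter:
  sign of u1u3u2 is -1, so it contributes -[[u1, u3], u2]


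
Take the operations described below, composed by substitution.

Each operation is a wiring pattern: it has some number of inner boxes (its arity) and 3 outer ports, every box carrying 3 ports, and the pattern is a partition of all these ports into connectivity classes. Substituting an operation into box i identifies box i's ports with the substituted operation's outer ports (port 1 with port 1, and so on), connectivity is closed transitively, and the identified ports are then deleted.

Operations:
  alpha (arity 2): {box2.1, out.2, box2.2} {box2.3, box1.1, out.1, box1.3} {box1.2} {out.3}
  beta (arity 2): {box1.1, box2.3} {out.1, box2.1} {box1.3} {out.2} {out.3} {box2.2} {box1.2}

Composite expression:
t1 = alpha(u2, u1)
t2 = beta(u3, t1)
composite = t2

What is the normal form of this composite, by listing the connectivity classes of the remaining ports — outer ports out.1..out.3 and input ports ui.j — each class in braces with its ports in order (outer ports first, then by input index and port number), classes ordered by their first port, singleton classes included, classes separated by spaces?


{out.1, u1.3, u2.1, u2.3} {out.2} {out.3} {u1.1, u1.2} {u2.2} {u3.1} {u3.2} {u3.3}

Two ports join when wires chain via beta-identified ports.
through alpha, on inputs (u2, u1): {out.1, u1.3, u2.1, u2.3} {out.2, u1.1, u1.2} {out.3} {u2.2} (out.j = stage outer ports)
through beta, on inputs (u3, u2, u1): {out.1, u1.3, u2.1, u2.3} {out.2} {out.3} {u1.1, u1.2} {u2.2} {u3.1} {u3.2} {u3.3} (out.j = stage outer ports)


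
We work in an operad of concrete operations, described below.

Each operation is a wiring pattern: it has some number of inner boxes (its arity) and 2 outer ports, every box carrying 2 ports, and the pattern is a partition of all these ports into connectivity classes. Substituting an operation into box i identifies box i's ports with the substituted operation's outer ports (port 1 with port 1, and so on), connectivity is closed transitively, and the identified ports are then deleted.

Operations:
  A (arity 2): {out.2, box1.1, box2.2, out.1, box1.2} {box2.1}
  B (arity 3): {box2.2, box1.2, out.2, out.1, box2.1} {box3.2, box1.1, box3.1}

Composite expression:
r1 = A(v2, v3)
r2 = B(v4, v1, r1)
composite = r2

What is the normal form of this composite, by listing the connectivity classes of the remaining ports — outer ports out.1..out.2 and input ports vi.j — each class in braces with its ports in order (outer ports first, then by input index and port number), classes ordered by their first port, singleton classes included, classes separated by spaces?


Reachability decides: close wires over B-identified ports.
composing A on (v2, v3), with out.j its own outer ports: {out.1, out.2, v2.1, v2.2, v3.2} {v3.1}
composing B on (v4, v1, v2, v3), with out.j its own outer ports: {out.1, out.2, v1.1, v1.2, v4.2} {v2.1, v2.2, v3.2, v4.1} {v3.1}

{out.1, out.2, v1.1, v1.2, v4.2} {v2.1, v2.2, v3.2, v4.1} {v3.1}


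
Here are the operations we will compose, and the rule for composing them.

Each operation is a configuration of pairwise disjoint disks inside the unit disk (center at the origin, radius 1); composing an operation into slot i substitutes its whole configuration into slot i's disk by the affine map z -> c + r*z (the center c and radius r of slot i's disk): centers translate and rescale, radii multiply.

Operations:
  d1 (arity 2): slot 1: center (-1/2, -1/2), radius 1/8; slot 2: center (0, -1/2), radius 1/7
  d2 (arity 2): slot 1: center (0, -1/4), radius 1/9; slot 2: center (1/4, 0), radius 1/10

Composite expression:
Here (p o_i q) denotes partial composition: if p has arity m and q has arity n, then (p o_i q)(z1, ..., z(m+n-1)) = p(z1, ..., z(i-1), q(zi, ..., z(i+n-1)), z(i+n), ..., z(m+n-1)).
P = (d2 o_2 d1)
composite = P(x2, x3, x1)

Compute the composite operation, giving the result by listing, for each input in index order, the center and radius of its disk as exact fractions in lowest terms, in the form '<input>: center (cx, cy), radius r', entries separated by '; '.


x1: center (1/4, -1/20), radius 1/70; x2: center (0, -1/4), radius 1/9; x3: center (1/5, -1/20), radius 1/80

Each x-disk chains the slot maps above it in d2; radii multiply.
input x2: composing its 1 substitution step yields center (0, -1/4), radius 1/9
input x3: composing its 2 substitution steps yields center (1/5, -1/20), radius 1/80
input x1: composing its 2 substitution steps yields center (1/4, -1/20), radius 1/70


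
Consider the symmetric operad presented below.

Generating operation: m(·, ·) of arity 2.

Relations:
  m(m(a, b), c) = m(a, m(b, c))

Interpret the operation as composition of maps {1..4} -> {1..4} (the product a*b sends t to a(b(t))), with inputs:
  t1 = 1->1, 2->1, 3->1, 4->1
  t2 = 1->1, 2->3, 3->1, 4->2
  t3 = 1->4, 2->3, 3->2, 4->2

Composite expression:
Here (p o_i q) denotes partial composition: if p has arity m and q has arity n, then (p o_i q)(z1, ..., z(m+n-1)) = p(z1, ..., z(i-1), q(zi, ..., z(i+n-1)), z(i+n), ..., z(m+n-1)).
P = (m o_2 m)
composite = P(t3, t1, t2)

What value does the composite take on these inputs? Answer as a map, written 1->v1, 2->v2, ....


1->4, 2->4, 3->4, 4->4


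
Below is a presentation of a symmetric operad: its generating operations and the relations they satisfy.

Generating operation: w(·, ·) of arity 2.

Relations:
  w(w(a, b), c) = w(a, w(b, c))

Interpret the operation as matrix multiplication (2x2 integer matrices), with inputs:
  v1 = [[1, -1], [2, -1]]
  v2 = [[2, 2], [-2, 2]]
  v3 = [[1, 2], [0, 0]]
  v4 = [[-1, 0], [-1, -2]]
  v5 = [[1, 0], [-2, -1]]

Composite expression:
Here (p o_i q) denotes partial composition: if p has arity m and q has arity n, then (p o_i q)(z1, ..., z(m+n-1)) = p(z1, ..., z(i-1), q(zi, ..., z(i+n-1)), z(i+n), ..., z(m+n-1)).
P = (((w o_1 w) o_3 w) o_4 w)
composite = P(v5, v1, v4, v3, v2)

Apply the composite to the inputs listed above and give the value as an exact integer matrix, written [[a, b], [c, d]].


w(v5, v1) = [[1, -1], [-4, 3]]
w(v3, v2) = [[-2, 6], [0, 0]]
w(v4, w(v3, v2)) = [[2, -6], [2, -6]]
w(w(v5, v1), w(v4, w(v3, v2))) = [[0, 0], [-2, 6]]

[[0, 0], [-2, 6]]


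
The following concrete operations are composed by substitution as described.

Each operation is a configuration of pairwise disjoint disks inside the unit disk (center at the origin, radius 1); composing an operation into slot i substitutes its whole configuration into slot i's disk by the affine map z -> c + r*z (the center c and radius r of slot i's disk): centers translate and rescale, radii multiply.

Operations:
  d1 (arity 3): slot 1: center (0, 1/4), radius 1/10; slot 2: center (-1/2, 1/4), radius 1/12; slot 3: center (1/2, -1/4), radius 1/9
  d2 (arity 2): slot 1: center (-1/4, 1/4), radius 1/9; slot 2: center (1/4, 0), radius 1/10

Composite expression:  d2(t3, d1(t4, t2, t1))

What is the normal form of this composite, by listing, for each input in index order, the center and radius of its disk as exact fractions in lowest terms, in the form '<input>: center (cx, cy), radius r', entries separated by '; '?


Affine substitution under d2: radii multiply and t-centers shift.
input t3: composing its 1 substitution step yields center (-1/4, 1/4), radius 1/9
input t4: composing its 2 substitution steps yields center (1/4, 1/40), radius 1/100
input t2: composing its 2 substitution steps yields center (1/5, 1/40), radius 1/120
input t1: composing its 2 substitution steps yields center (3/10, -1/40), radius 1/90

t1: center (3/10, -1/40), radius 1/90; t2: center (1/5, 1/40), radius 1/120; t3: center (-1/4, 1/4), radius 1/9; t4: center (1/4, 1/40), radius 1/100


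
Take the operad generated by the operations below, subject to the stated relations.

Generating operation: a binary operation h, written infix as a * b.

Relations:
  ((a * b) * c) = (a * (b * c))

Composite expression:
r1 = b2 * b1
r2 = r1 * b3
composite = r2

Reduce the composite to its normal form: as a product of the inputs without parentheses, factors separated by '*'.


Associativity of h dissolves the nesting; only the b-input order survives.
(b2 * b1) unparenthesizes to b2 * b1
((b2 * b1) * b3) unparenthesizes to b2 * b1 * b3

b2 * b1 * b3


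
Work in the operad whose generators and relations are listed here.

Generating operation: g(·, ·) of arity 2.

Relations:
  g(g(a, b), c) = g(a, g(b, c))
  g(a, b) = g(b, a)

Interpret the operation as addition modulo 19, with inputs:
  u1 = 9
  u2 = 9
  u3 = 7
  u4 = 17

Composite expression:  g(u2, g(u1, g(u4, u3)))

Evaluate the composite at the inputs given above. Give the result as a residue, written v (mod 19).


g(u4, u3) = 5
g(u1, g(u4, u3)) = 14
g(u2, g(u1, g(u4, u3))) = 4

4 (mod 19)


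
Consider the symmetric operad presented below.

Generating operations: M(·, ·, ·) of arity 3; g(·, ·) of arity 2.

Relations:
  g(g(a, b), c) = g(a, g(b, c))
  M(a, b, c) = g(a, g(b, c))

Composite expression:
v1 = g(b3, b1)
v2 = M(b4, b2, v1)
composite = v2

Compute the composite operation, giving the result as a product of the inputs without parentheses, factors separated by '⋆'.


b4 ⋆ b2 ⋆ b3 ⋆ b1

All parenthesizations of M agree; list the b-inputs left to right.
g(b3, b1) collapses to b3 ⋆ b1
M(b4, b2, g(b3, b1)) collapses to b4 ⋆ b2 ⋆ b3 ⋆ b1


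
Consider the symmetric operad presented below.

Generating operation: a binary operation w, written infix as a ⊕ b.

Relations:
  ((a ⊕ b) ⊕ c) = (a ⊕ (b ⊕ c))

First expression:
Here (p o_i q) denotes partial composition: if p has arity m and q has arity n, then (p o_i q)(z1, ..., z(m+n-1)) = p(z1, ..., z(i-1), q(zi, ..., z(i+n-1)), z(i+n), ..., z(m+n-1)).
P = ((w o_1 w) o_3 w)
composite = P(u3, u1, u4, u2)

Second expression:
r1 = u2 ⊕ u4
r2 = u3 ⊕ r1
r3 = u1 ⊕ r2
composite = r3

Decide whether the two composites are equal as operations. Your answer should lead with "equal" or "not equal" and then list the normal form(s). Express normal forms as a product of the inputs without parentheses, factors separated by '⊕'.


The first expression reduces to u3 ⊕ u1 ⊕ u4 ⊕ u2
The second expression reduces to u1 ⊕ u3 ⊕ u2 ⊕ u4
The forms do not match — not equal.

not equal: they reduce to u3 ⊕ u1 ⊕ u4 ⊕ u2 and u1 ⊕ u3 ⊕ u2 ⊕ u4


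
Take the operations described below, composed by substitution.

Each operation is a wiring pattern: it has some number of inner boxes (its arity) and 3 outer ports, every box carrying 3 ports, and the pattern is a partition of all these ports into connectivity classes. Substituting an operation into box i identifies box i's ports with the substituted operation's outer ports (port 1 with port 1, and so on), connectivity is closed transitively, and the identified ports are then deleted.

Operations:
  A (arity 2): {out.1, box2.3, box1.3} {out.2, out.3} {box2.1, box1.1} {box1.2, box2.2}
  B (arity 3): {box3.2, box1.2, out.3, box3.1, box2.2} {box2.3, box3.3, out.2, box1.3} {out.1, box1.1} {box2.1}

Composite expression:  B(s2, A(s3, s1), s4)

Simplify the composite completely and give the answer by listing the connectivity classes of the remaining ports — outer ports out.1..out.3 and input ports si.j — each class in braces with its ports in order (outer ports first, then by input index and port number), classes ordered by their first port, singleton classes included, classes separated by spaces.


{out.1, s2.1} {out.2, out.3, s2.2, s2.3, s4.1, s4.2, s4.3} {s1.1, s3.1} {s1.2, s3.2} {s1.3, s3.3}

Two ports join when wires chain via B-identified ports.
through A, on inputs (s3, s1): {out.1, s1.3, s3.3} {out.2, out.3} {s1.1, s3.1} {s1.2, s3.2} (out.j = stage outer ports)
through B, on inputs (s2, s3, s1, s4): {out.1, s2.1} {out.2, out.3, s2.2, s2.3, s4.1, s4.2, s4.3} {s1.1, s3.1} {s1.2, s3.2} {s1.3, s3.3} (out.j = stage outer ports)


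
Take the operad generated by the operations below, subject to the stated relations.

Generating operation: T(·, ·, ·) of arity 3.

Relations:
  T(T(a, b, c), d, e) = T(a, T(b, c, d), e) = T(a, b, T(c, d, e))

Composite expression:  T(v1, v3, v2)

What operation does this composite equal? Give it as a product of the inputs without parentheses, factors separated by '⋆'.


v1 ⋆ v3 ⋆ v2


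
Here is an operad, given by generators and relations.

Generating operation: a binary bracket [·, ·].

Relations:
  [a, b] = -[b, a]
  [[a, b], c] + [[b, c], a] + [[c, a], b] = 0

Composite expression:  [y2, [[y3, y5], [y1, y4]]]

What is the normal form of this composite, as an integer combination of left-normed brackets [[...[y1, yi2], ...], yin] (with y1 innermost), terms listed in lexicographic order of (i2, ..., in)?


[[[[y1, y4], y3], y5], y2] - [[[[y1, y4], y5], y3], y2]

In the tensor algebra, words opening y1 carry the y1-anchored form.
Composite bracket: [y2, [[y3, y5], [y1, y4]]]
Under [a, b] = ab - ba we get 16 signed associative words (2^4 = 16).
Collect the words opening with y1:
  sign of y1y4y3y5y2 is +1, so it contributes +[[[[y1, y4], y3], y5], y2]
  sign of y1y4y5y3y2 is -1, so it contributes -[[[[y1, y4], y5], y3], y2]


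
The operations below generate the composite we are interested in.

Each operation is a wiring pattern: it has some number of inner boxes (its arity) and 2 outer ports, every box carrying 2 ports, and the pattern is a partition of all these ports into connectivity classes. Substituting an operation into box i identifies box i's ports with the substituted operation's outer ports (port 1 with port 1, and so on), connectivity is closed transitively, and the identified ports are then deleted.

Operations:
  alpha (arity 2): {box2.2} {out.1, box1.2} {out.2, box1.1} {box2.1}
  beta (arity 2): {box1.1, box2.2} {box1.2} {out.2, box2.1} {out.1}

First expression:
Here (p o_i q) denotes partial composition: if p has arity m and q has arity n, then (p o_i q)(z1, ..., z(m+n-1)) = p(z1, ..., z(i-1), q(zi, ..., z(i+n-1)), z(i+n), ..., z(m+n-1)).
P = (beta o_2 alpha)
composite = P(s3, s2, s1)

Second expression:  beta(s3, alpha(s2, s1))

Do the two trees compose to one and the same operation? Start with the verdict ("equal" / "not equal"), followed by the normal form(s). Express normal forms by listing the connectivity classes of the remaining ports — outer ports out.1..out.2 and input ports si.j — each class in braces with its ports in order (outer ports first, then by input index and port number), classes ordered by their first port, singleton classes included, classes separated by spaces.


equal — both sides give {out.1} {out.2, s2.2} {s1.1} {s1.2} {s2.1, s3.1} {s3.2}

Reducing the first expression gives {out.1} {out.2, s2.2} {s1.1} {s1.2} {s2.1, s3.1} {s3.2}
Reducing the second expression gives {out.1} {out.2, s2.2} {s1.1} {s1.2} {s2.1, s3.1} {s3.2}
Same normal form: equal.


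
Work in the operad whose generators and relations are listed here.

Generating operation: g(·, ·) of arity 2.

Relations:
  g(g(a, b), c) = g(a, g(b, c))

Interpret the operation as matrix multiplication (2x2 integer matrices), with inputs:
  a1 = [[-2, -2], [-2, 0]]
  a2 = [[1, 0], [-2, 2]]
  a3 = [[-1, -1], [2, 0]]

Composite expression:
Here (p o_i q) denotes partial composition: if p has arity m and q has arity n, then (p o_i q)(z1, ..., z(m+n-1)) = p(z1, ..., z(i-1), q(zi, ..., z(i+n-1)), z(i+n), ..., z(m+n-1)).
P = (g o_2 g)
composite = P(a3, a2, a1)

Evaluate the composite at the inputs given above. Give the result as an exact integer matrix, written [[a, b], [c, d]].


[[2, -2], [-4, -4]]


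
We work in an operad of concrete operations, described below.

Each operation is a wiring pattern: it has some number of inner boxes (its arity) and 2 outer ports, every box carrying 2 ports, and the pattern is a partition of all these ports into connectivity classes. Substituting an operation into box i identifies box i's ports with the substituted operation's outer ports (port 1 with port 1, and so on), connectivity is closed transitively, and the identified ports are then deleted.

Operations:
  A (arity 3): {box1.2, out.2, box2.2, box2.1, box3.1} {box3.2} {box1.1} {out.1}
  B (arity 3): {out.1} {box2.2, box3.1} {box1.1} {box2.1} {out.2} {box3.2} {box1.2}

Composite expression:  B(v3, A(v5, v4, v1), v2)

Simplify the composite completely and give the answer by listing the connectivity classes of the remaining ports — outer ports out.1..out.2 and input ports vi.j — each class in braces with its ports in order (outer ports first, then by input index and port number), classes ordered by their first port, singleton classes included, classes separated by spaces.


Connectivity passes through glued B-boundaries; trace each wire chain.
the subtree at A composes to {out.1} {out.2, v1.1, v4.1, v4.2, v5.2} {v1.2} {v5.1} on (v5, v4, v1); out.j = own outer ports
the subtree at B composes to {out.1} {out.2} {v1.1, v2.1, v4.1, v4.2, v5.2} {v1.2} {v2.2} {v3.1} {v3.2} {v5.1} on (v3, v5, v4, v1, v2); out.j = own outer ports

{out.1} {out.2} {v1.1, v2.1, v4.1, v4.2, v5.2} {v1.2} {v2.2} {v3.1} {v3.2} {v5.1}


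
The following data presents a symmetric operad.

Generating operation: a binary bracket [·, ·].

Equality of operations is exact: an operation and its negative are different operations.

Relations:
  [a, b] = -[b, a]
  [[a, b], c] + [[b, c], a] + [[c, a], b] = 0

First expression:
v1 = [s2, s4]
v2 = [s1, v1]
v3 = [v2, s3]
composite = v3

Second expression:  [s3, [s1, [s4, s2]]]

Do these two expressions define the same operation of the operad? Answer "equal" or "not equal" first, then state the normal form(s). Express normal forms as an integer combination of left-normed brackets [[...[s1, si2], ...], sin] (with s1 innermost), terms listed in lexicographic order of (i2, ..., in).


equal; both compose to [[[s1, s2], s4], s3] - [[[s1, s4], s2], s3]


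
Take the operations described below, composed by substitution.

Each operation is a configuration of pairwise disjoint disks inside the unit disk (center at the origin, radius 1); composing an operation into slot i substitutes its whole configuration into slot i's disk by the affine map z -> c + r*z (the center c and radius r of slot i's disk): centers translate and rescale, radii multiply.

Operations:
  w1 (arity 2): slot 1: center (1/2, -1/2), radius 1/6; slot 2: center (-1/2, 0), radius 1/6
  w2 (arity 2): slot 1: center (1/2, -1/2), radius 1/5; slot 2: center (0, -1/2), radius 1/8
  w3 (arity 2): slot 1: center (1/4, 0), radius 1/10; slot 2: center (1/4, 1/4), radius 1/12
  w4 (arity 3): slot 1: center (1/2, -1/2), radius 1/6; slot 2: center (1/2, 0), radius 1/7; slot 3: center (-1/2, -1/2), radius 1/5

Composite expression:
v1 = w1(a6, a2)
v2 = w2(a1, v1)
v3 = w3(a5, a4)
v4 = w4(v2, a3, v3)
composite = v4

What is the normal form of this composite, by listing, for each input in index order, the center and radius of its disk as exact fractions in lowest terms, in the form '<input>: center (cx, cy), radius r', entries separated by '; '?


a1: center (7/12, -7/12), radius 1/30; a2: center (47/96, -7/12), radius 1/288; a3: center (1/2, 0), radius 1/7; a4: center (-9/20, -9/20), radius 1/60; a5: center (-9/20, -1/2), radius 1/50; a6: center (49/96, -19/32), radius 1/288

Affine substitution under w4: radii multiply and a-centers shift.
a1 passes through 2 substitutions, ending at center (7/12, -7/12), radius 1/30
a6 passes through 3 substitutions, ending at center (49/96, -19/32), radius 1/288
a2 passes through 3 substitutions, ending at center (47/96, -7/12), radius 1/288
a3 passes through 1 substitution, ending at center (1/2, 0), radius 1/7
a5 passes through 2 substitutions, ending at center (-9/20, -1/2), radius 1/50
a4 passes through 2 substitutions, ending at center (-9/20, -9/20), radius 1/60


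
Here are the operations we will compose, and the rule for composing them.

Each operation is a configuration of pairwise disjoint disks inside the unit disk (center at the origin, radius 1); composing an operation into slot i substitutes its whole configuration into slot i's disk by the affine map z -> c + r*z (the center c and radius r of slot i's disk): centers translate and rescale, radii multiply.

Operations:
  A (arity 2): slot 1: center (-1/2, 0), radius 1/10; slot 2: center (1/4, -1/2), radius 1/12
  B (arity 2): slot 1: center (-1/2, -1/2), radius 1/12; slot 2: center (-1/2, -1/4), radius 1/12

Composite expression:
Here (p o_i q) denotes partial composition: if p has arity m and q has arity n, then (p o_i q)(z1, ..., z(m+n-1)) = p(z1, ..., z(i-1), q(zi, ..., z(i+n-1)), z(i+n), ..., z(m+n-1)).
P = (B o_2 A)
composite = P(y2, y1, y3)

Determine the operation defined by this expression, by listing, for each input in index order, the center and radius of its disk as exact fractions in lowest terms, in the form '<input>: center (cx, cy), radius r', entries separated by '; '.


y1: center (-13/24, -1/4), radius 1/120; y2: center (-1/2, -1/2), radius 1/12; y3: center (-23/48, -7/24), radius 1/144

Only the slot chain above each y matters under B; compose those maps.
input y2: composing its 1 substitution step yields center (-1/2, -1/2), radius 1/12
input y1: composing its 2 substitution steps yields center (-13/24, -1/4), radius 1/120
input y3: composing its 2 substitution steps yields center (-23/48, -7/24), radius 1/144


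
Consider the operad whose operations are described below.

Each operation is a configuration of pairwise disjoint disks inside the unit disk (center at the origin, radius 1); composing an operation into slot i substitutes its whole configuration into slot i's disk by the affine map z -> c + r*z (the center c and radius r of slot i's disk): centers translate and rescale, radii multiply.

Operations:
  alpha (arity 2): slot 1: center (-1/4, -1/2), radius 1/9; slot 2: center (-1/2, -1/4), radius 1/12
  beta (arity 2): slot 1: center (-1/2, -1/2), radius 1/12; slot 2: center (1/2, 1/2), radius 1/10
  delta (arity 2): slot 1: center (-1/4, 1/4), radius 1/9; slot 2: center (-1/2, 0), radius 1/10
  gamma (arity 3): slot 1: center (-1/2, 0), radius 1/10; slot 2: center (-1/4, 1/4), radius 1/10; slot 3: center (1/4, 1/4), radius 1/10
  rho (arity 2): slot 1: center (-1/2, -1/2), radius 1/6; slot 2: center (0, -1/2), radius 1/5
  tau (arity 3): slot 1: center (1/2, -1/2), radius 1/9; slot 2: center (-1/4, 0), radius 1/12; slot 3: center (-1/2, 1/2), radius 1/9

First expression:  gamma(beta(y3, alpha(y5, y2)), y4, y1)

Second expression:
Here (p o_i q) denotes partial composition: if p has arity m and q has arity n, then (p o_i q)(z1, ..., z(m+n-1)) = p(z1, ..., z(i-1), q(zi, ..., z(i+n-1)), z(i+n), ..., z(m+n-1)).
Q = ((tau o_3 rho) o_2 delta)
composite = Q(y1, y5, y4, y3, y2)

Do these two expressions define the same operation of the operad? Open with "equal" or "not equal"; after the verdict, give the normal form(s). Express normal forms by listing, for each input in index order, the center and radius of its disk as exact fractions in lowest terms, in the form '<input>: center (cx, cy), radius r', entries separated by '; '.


not equal: they reduce to y1: center (1/4, 1/4), radius 1/10; y2: center (-91/200, 19/400), radius 1/1200; y3: center (-11/20, -1/20), radius 1/120; y4: center (-1/4, 1/4), radius 1/10; y5: center (-181/400, 9/200), radius 1/900 and y1: center (1/2, -1/2), radius 1/9; y2: center (-1/2, 4/9), radius 1/45; y3: center (-5/9, 4/9), radius 1/54; y4: center (-7/24, 0), radius 1/120; y5: center (-13/48, 1/48), radius 1/108

The first composite normalizes to y1: center (1/4, 1/4), radius 1/10; y2: center (-91/200, 19/400), radius 1/1200; y3: center (-11/20, -1/20), radius 1/120; y4: center (-1/4, 1/4), radius 1/10; y5: center (-181/400, 9/200), radius 1/900
The second composite normalizes to y1: center (1/2, -1/2), radius 1/9; y2: center (-1/2, 4/9), radius 1/45; y3: center (-5/9, 4/9), radius 1/54; y4: center (-7/24, 0), radius 1/120; y5: center (-13/48, 1/48), radius 1/108
Distinct normal forms: not equal.


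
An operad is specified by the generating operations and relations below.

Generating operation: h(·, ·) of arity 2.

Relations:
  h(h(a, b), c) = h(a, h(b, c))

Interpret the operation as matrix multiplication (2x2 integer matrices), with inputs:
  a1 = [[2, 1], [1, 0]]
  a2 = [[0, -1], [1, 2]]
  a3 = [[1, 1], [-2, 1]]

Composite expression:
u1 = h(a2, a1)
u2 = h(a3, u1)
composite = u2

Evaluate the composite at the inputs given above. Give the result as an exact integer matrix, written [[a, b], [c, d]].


[[3, 1], [6, 1]]

h(a2, a1) = [[-1, 0], [4, 1]]
h(a3, h(a2, a1)) = [[3, 1], [6, 1]]


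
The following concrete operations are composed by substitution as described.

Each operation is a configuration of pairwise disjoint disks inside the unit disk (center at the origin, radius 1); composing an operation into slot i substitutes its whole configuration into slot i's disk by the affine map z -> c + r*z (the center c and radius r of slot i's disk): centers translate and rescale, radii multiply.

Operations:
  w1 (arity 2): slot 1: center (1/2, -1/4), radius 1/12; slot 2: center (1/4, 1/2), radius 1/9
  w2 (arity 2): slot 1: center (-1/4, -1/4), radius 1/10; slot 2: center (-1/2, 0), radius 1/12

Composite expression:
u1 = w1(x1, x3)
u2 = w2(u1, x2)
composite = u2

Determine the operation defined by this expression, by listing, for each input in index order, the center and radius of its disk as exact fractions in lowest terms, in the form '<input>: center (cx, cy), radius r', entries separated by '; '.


x1: center (-1/5, -11/40), radius 1/120; x2: center (-1/2, 0), radius 1/12; x3: center (-9/40, -1/5), radius 1/90

Each x-disk chains the slot maps above it in w2; radii multiply.
x1 passes through 2 substitutions, ending at center (-1/5, -11/40), radius 1/120
x3 passes through 2 substitutions, ending at center (-9/40, -1/5), radius 1/90
x2 passes through 1 substitution, ending at center (-1/2, 0), radius 1/12


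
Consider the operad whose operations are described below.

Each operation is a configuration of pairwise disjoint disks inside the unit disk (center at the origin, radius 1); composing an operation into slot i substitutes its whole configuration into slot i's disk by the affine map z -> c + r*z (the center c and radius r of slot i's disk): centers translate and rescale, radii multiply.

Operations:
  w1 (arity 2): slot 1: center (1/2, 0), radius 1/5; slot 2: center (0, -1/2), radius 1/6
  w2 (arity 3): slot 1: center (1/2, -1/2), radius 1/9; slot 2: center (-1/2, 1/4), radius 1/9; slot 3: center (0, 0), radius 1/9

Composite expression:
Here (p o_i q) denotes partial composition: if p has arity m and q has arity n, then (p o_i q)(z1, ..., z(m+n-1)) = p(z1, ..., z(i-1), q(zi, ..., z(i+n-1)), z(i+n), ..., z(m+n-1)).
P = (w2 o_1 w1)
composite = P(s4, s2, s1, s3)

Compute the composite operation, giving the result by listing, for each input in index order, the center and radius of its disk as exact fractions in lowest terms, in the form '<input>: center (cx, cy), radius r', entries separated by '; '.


s1: center (-1/2, 1/4), radius 1/9; s2: center (1/2, -5/9), radius 1/54; s3: center (0, 0), radius 1/9; s4: center (5/9, -1/2), radius 1/45

Follow each s-input down from w2: c' goes to c + r*c', radius to r*r'.
input s4: applying the 2 nested substitutions gives center (5/9, -1/2), radius 1/45
input s2: applying the 2 nested substitutions gives center (1/2, -5/9), radius 1/54
input s1: applying the 1 nested substitution gives center (-1/2, 1/4), radius 1/9
input s3: applying the 1 nested substitution gives center (0, 0), radius 1/9
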